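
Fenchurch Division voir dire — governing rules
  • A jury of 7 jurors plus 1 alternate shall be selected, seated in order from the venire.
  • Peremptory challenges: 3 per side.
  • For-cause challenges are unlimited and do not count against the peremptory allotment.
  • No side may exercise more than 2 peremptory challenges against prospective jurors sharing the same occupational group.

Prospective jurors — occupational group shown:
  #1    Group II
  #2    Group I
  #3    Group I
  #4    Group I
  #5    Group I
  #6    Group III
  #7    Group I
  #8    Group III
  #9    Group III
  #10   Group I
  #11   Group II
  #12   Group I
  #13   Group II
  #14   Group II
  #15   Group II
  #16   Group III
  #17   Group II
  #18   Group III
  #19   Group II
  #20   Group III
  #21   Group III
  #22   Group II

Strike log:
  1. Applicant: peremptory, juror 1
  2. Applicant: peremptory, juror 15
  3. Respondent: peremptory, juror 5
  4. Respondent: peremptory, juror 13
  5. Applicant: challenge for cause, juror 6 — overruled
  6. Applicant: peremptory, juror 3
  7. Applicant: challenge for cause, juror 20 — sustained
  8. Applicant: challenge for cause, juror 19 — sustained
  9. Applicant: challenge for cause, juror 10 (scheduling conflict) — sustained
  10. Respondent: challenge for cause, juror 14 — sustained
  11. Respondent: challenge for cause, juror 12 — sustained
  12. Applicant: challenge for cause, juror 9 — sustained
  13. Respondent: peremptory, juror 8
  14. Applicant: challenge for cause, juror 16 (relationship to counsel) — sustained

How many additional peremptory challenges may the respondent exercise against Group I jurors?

Respondent peremptories so far: #5, #13, #8 — 3 of 3 used, 0 left overall.
Against Group I: #5 — 1 used; per-group cap 2 leaves 1.
Binding limit: min(0, 1) = 0.

0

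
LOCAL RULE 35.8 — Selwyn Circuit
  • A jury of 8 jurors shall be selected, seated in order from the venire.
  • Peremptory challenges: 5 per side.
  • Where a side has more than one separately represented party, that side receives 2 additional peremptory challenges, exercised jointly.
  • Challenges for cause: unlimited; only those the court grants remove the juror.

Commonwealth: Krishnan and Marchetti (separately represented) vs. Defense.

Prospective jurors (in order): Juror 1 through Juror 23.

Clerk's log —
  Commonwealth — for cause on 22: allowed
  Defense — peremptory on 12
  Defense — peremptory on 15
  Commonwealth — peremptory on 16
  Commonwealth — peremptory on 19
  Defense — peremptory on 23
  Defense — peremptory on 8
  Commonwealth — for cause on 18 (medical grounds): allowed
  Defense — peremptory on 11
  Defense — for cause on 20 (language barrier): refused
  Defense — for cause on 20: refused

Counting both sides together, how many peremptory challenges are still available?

Commonwealth allotment: 5 base + 2 multi-party = 7. Defense allotment: 5.
Commonwealth peremptories used: #16, #19 — 2 (for-cause on #22, #18 don't count).
Defense peremptories used: #12, #15, #23, #8, #11 — 5 (for-cause on #20, #20 don't count).
Remaining: (7 − 2) + (5 − 5) = 5.

5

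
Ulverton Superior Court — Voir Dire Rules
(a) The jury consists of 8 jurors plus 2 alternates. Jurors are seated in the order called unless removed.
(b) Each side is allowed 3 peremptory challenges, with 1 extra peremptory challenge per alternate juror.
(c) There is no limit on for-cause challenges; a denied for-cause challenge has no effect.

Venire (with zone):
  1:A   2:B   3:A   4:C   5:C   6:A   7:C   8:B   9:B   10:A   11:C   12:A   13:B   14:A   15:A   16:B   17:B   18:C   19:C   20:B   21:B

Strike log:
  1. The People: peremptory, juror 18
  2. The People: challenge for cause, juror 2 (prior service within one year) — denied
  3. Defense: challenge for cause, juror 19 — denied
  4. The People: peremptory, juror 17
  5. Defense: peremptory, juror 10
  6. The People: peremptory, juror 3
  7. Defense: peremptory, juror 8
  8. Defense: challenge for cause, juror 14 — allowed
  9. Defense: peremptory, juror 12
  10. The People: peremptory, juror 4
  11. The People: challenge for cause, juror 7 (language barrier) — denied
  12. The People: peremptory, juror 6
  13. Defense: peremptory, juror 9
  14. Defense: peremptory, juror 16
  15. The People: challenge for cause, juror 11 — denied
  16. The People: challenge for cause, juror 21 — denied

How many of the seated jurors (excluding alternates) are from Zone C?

Removed: #3, #4, #6, #8, #9, #10, #12, #14, #16, #17, #18.
Seated jurors 1–8: #1, #2, #5, #7, #11, #13, #15, #19 (alternates #20, #21 not counted).
Of those, in Zone C: #5, #7, #11, #19 → 4.

4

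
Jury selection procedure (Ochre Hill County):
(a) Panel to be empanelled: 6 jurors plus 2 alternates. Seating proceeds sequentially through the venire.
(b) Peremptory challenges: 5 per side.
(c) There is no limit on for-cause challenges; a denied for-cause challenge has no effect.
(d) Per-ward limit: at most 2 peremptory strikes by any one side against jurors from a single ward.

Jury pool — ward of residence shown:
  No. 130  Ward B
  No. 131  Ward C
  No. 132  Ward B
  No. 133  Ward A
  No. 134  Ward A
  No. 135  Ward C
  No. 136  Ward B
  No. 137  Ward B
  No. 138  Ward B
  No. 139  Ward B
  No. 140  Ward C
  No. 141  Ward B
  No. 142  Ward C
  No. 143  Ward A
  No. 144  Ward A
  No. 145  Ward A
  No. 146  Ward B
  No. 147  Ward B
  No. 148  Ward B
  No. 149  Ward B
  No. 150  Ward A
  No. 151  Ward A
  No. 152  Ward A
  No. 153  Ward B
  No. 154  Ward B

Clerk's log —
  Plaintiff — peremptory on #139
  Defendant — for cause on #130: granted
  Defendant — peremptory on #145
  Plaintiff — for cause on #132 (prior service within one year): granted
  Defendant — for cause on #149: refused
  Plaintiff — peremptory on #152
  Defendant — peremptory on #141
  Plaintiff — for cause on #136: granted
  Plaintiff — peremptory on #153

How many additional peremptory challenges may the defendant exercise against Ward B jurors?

Defendant peremptories so far: #145, #141 — 2 of 5 used, 3 left overall.
Against Ward B: #141 — 1 used; per-ward cap 2 leaves 1.
Binding limit: min(3, 1) = 1.

1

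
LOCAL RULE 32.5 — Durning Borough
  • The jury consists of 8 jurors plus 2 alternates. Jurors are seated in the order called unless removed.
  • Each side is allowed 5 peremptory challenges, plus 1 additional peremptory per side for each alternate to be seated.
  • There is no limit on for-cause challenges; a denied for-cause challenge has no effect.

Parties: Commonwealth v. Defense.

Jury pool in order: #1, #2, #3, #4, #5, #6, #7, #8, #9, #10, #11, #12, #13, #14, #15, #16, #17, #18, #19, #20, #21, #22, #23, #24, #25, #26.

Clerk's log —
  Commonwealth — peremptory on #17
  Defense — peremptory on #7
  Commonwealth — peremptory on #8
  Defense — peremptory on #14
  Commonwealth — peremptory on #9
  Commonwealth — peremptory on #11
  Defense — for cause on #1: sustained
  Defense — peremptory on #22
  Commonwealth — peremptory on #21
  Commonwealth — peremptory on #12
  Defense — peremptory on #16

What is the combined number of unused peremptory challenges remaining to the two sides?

4

Commonwealth allotment: 5 base + 1 × 2 alternates = 7. Defense allotment: 5 base + 1 × 2 alternates = 7.
Commonwealth peremptories used: #17, #8, #9, #11, #21, #12 — 6.
Defense peremptories used: #7, #14, #22, #16 — 4 (the for-cause on #1 doesn't count).
Remaining: (7 − 6) + (7 − 4) = 4.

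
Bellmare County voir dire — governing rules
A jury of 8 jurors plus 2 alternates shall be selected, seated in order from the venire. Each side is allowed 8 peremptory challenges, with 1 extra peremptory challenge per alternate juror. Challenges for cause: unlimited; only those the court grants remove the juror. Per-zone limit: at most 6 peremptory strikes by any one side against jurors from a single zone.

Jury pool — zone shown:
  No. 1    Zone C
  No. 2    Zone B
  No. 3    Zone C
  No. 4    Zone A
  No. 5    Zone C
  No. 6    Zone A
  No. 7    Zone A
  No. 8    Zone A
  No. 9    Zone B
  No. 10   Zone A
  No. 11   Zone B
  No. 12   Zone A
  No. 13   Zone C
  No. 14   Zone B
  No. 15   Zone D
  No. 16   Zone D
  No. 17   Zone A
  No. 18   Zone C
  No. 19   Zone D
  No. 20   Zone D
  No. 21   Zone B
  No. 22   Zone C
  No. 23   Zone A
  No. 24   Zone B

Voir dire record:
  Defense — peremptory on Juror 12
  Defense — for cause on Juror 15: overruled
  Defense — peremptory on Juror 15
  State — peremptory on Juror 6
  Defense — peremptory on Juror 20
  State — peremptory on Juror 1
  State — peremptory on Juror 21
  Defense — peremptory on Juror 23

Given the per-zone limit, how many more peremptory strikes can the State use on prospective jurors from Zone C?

State peremptories so far: #6, #1, #21 — 3 of 10 used, 7 left overall.
Against Zone C: #1 — 1 used; per-zone cap 6 leaves 5.
Binding limit: min(7, 5) = 5.

5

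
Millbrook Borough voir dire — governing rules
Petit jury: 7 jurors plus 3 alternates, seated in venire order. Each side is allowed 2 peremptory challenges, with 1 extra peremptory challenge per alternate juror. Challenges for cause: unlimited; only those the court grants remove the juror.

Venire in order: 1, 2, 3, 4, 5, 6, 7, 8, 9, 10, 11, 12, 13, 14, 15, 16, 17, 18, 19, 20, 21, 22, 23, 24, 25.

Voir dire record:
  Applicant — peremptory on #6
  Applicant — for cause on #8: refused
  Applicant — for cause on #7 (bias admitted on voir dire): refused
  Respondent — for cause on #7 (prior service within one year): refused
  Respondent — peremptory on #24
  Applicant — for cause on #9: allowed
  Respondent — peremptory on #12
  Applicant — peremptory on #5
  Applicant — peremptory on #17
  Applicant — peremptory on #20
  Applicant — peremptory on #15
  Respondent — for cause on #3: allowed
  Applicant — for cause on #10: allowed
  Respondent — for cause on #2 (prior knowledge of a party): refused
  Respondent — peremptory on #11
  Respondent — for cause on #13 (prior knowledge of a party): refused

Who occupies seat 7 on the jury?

14

Removed: #3, #5, #6, #9, #10, #11, #12, #15, #17, #20, #24. (#2, #7, #8, #13 stay — for-cause denied.)
Seating in order: seats 1–7 → #1, #2, #4, #7, #8, #13, #14; alternates → #16, #18, #19.
So seat 7 is #14.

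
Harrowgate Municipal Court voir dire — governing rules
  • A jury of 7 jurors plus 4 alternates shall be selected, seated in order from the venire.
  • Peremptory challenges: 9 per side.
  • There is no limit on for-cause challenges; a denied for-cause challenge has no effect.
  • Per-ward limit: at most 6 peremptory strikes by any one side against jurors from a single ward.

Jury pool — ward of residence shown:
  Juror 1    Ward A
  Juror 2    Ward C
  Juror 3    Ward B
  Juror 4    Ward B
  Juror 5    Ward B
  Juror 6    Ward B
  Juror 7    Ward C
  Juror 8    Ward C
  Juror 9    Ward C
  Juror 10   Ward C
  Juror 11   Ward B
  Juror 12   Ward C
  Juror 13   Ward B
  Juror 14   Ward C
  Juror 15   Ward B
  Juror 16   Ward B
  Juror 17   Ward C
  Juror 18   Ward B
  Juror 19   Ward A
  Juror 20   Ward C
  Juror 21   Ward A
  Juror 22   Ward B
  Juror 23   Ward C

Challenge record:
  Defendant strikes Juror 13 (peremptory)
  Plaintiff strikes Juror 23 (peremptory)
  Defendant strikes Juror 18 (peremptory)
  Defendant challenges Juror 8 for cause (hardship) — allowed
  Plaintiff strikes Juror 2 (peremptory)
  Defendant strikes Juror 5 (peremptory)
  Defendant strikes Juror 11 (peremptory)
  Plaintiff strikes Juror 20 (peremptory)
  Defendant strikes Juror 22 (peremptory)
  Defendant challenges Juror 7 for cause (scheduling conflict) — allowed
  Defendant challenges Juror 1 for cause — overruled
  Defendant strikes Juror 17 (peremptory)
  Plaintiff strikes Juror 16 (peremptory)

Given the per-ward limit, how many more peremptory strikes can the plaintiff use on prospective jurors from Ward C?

3

Plaintiff peremptories so far: #23, #2, #20, #16 — 4 of 9 used, 5 left overall.
Against Ward C: #23, #2, #20 — 3 used; per-ward cap 6 leaves 3.
Binding limit: min(5, 3) = 3.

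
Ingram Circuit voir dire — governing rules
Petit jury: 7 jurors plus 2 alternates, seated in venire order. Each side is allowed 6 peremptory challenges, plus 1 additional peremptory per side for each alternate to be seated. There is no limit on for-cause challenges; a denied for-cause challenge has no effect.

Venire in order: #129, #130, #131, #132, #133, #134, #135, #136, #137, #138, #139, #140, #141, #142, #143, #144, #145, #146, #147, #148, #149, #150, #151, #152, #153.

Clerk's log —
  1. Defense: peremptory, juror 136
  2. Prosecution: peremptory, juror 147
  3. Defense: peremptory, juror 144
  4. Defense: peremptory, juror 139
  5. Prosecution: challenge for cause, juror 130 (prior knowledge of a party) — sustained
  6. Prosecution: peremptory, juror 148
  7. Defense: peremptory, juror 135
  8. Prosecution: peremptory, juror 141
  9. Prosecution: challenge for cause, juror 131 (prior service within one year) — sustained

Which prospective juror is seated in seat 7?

140

Removed: #130, #131, #135, #136, #139, #141, #144, #147, #148.
Seating in order: seats 1–7 → #129, #132, #133, #134, #137, #138, #140; alternates → #142, #143.
So seat 7 is #140.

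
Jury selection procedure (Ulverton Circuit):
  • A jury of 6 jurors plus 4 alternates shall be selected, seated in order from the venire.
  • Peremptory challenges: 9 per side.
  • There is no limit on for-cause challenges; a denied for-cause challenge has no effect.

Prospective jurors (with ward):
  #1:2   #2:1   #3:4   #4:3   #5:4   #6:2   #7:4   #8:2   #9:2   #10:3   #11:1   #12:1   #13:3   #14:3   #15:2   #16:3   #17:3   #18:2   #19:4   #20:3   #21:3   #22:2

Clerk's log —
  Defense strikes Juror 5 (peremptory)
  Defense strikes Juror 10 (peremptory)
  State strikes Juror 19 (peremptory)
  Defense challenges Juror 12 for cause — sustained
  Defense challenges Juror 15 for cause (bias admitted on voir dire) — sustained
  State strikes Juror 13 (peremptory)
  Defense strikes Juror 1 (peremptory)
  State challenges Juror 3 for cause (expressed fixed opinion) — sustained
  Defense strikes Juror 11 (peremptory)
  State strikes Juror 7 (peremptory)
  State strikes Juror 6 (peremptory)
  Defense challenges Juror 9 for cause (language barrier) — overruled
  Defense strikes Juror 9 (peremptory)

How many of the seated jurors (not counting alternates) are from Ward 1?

1

Removed: #1, #3, #5, #6, #7, #9, #10, #11, #12, #13, #15, #19.
Seated jurors 1–6: #2, #4, #8, #14, #16, #17 (alternates #18, #20, #21, #22 not counted).
Of those, in Ward 1: #2 → 1.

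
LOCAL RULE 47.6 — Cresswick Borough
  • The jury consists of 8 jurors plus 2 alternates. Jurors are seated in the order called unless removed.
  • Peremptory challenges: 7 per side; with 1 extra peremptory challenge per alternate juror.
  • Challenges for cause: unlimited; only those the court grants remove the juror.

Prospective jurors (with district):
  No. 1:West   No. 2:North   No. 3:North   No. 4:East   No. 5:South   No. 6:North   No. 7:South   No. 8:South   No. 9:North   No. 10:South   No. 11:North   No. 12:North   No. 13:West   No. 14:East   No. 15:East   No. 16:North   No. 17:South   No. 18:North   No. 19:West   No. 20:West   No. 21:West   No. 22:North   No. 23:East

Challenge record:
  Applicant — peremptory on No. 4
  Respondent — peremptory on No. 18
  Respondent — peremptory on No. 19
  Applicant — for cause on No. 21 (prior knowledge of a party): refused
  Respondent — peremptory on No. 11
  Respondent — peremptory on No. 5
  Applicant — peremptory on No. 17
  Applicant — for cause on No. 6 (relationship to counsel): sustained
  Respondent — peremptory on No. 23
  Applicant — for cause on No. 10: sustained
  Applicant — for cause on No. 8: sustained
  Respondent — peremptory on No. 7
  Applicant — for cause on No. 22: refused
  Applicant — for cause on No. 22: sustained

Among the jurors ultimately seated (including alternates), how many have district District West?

Removed: #4, #5, #6, #7, #8, #10, #11, #17, #18, #19, #22, #23.
Seated (10 incl. alternates): #1, #2, #3, #9, #12, #13, #14, #15, #16, #20.
Of those, in District West: #1, #13, #20 → 3.

3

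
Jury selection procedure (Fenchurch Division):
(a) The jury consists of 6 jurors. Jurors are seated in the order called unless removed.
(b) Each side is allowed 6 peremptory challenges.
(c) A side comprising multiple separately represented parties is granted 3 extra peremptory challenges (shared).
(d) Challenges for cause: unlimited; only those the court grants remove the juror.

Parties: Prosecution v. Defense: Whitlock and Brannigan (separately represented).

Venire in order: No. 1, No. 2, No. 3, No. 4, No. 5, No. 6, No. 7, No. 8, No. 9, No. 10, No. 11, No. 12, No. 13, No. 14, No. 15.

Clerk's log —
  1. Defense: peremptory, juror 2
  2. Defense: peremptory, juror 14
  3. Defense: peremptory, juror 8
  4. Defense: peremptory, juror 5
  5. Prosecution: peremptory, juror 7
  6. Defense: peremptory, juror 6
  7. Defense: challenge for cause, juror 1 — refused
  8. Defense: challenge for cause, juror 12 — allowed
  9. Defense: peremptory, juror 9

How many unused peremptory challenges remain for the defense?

Defense allotment: 6 base + 3 multi-party = 9.
Defense peremptories used: #2, #14, #8, #5, #6, #9 — 6 (for-cause on #1, #12 don't count).
Remaining: 9 − 6 = 3.

3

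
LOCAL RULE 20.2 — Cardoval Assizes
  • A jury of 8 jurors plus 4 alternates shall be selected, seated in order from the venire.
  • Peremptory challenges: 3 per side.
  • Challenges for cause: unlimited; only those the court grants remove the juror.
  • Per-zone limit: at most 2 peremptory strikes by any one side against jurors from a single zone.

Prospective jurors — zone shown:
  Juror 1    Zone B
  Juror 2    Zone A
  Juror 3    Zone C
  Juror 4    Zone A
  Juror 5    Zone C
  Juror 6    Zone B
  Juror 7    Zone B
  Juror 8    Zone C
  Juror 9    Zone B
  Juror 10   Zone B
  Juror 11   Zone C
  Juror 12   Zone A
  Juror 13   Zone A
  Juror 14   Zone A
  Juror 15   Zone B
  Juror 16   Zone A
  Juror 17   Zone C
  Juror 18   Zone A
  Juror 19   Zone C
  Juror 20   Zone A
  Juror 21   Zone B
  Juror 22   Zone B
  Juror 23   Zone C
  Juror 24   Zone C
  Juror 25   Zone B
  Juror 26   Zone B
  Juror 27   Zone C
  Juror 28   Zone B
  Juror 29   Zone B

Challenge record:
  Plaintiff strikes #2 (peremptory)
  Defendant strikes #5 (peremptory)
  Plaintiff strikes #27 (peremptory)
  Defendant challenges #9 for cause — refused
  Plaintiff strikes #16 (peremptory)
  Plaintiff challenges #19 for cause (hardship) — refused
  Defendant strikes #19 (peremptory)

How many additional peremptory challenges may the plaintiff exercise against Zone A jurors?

Plaintiff peremptories so far: #2, #27, #16 — 3 of 3 used, 0 left overall.
Against Zone A: #2, #16 — 2 used; per-zone cap 2 leaves 0.
Binding limit: min(0, 0) = 0.

0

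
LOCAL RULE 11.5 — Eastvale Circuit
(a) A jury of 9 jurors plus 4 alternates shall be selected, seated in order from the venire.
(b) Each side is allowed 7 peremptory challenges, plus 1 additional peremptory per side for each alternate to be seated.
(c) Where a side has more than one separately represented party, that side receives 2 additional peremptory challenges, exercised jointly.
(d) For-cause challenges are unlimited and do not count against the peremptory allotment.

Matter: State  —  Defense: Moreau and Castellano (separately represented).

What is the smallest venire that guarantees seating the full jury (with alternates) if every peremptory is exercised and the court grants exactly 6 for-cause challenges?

Seats to fill: 9 + 4 alternates = 13.
Peremptories — State: 7 + 1×4 = 11; Defense: 7 + 1×4 + 2 = 13; total 24.
For-cause removals: 6.
Minimum venire: 13 + 24 + 6 = 43.

43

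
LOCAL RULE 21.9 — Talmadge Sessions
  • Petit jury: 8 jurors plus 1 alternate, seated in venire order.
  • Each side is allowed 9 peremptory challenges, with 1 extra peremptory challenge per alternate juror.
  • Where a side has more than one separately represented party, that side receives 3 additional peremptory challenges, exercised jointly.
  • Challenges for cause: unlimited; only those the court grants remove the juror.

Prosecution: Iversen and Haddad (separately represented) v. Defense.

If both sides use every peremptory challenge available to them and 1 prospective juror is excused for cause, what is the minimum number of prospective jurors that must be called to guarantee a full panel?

Seats to fill: 8 + 1 alternates = 9.
Peremptories — Prosecution: 9 + 1×1 + 3 = 13; Defense: 9 + 1×1 = 10; total 23.
For-cause removals: 1.
Minimum venire: 9 + 23 + 1 = 33.

33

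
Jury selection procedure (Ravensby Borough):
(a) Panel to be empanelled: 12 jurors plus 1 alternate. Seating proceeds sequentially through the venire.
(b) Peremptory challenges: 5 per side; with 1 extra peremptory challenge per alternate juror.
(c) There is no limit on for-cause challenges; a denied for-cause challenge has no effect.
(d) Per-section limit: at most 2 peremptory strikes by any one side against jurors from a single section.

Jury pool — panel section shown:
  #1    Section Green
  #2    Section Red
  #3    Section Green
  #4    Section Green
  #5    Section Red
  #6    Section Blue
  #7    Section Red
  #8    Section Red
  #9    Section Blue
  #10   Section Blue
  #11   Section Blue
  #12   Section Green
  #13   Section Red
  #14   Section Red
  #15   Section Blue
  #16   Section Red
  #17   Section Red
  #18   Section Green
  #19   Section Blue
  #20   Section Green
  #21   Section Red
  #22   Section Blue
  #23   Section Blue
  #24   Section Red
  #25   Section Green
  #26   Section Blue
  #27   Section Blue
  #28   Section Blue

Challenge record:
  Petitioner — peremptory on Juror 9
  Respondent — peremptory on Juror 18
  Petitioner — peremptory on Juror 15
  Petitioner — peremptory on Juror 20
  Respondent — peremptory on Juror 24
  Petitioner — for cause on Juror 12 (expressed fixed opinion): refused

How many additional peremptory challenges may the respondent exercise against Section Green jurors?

Respondent peremptories so far: #18, #24 — 2 of 6 used, 4 left overall.
Against Section Green: #18 — 1 used; per-section cap 2 leaves 1.
Binding limit: min(4, 1) = 1.

1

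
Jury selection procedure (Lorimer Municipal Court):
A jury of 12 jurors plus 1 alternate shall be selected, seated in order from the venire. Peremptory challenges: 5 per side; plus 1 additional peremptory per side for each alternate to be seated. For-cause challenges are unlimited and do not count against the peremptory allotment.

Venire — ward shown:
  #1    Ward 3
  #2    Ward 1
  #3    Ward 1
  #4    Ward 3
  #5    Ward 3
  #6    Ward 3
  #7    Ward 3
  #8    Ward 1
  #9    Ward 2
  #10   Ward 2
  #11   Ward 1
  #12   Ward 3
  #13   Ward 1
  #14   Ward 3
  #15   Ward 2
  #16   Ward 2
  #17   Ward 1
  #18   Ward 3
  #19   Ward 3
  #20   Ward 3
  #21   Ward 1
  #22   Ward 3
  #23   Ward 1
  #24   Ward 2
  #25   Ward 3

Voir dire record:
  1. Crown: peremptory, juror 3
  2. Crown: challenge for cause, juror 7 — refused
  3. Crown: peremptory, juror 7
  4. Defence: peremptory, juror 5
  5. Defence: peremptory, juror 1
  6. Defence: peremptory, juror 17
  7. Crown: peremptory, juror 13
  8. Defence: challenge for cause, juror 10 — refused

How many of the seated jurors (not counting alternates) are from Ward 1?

Removed: #1, #3, #5, #7, #13, #17.
Seated jurors 1–12: #2, #4, #6, #8, #9, #10, #11, #12, #14, #15, #16, #18 (alternates #19 not counted).
Of those, in Ward 1: #2, #8, #11 → 3.

3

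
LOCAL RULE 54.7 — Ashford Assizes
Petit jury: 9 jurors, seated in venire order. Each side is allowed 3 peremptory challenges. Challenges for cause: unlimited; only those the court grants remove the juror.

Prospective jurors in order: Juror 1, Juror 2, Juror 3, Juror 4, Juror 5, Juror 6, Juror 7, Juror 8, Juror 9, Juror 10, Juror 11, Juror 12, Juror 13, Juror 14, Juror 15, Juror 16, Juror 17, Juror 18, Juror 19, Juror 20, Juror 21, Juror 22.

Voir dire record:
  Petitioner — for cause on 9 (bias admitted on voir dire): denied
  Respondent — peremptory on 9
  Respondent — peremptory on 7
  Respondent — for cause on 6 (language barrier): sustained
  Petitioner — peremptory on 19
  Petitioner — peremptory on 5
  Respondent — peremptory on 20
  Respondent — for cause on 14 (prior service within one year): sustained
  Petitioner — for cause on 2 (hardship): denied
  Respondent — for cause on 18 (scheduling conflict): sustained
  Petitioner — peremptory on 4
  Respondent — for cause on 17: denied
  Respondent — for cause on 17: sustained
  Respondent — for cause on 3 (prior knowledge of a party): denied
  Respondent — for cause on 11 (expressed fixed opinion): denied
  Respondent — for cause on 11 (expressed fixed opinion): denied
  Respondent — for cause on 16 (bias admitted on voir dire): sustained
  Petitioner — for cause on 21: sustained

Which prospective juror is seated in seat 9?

Removed: #4, #5, #6, #7, #9, #14, #16, #17, #18, #19, #20, #21. (#2, #3, #11 stay — for-cause denied.)
Seating in order: seats 1–9 → #1, #2, #3, #8, #10, #11, #12, #13, #15.
So seat 9 is #15.

15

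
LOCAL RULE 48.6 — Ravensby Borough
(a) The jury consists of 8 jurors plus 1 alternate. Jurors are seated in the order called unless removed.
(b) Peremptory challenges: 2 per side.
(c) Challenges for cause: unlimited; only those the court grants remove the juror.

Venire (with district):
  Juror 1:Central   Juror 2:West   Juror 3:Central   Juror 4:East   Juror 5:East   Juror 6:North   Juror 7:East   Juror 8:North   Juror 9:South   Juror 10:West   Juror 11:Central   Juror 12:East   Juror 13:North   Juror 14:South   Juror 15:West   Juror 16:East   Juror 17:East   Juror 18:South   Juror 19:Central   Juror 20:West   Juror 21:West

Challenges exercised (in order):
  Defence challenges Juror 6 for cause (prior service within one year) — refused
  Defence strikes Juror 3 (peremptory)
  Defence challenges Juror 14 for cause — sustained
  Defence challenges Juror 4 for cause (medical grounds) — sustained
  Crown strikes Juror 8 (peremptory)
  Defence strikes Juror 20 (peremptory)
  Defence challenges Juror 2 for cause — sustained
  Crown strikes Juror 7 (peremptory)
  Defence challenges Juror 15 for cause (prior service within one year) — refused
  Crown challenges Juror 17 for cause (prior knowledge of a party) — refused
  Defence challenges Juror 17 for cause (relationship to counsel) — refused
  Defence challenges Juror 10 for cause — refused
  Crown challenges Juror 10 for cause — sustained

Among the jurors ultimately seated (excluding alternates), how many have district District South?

1

Removed: #2, #3, #4, #7, #8, #10, #14, #20.
Seated jurors 1–8: #1, #5, #6, #9, #11, #12, #13, #15 (alternates #16 not counted).
Of those, in District South: #9 → 1.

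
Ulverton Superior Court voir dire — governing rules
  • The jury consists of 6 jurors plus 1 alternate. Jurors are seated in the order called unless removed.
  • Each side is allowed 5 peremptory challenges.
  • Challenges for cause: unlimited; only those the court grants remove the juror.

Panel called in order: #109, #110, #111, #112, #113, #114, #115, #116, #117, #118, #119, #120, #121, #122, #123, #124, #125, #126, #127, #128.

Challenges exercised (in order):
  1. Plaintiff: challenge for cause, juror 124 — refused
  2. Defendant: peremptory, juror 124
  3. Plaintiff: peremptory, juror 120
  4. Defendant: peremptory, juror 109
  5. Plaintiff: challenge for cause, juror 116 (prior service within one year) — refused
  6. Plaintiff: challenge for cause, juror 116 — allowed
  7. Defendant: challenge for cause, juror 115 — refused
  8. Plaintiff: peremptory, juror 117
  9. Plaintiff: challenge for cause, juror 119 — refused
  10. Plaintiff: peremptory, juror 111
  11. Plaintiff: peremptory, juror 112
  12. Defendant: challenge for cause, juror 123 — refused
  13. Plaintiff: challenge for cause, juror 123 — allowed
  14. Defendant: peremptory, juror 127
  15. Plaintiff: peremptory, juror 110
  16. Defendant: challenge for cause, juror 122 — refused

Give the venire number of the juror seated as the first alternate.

122

Removed: #109, #110, #111, #112, #116, #117, #120, #123, #124, #127. (#115, #119, #122 stay — for-cause denied.)
Filling seats in venire order through position 7: #113, #114, #115, #118, #119, #121, #122.
So alternate 1 is #122.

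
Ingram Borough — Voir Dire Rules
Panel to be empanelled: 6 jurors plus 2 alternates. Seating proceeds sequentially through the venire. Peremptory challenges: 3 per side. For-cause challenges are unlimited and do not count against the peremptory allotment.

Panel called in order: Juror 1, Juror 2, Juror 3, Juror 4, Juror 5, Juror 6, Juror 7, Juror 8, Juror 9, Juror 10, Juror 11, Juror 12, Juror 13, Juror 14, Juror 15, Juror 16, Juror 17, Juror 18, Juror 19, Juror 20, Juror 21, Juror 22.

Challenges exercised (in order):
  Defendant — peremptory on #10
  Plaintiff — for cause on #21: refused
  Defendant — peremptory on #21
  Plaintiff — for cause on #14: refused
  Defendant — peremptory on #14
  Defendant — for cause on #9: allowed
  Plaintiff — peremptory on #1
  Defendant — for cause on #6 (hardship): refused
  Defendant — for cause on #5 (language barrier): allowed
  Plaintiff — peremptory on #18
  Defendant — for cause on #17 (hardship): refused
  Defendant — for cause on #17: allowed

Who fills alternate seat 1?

Removed: #1, #5, #9, #10, #14, #17, #18, #21. (#6 stays — for-cause denied.)
Filling seats in venire order through position 7: #2, #3, #4, #6, #7, #8, #11.
So alternate 1 is #11.

11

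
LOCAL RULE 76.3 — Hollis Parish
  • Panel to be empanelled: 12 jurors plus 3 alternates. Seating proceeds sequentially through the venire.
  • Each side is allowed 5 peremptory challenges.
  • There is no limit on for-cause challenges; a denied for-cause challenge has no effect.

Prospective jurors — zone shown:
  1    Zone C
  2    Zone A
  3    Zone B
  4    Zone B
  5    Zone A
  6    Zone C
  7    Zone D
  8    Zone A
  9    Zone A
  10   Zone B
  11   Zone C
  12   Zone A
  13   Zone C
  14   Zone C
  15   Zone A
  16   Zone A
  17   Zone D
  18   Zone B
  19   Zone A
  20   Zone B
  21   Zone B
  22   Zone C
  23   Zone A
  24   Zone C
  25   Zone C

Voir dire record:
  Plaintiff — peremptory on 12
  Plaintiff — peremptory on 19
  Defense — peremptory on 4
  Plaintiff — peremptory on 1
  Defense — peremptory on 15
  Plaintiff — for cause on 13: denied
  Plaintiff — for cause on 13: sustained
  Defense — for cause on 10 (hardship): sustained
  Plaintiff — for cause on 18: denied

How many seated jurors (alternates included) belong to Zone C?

Removed: #1, #4, #10, #12, #13, #15, #19.
Seated (15 incl. alternates): #2, #3, #5, #6, #7, #8, #9, #11, #14, #16, #17, #18, #20, #21, #22.
Of those, in Zone C: #6, #11, #14, #22 → 4.

4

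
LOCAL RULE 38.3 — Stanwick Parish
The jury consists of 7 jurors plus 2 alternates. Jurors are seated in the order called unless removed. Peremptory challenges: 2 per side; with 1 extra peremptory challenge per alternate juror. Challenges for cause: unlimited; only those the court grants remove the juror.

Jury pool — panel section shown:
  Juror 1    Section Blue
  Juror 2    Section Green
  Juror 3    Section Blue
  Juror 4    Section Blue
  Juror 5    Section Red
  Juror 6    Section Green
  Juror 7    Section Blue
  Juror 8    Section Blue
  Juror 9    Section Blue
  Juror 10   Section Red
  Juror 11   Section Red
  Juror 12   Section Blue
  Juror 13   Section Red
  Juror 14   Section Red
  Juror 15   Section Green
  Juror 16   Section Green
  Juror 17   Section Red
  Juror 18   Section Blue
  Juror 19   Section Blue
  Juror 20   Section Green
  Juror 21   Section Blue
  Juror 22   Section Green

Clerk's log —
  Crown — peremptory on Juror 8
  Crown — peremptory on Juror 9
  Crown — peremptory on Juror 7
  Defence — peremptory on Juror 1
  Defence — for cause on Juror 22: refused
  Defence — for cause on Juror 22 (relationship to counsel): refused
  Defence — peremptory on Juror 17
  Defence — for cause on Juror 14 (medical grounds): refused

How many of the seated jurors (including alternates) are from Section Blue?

Removed: #1, #7, #8, #9, #17.
Seated (9 incl. alternates): #2, #3, #4, #5, #6, #10, #11, #12, #13.
Of those, in Section Blue: #3, #4, #12 → 3.

3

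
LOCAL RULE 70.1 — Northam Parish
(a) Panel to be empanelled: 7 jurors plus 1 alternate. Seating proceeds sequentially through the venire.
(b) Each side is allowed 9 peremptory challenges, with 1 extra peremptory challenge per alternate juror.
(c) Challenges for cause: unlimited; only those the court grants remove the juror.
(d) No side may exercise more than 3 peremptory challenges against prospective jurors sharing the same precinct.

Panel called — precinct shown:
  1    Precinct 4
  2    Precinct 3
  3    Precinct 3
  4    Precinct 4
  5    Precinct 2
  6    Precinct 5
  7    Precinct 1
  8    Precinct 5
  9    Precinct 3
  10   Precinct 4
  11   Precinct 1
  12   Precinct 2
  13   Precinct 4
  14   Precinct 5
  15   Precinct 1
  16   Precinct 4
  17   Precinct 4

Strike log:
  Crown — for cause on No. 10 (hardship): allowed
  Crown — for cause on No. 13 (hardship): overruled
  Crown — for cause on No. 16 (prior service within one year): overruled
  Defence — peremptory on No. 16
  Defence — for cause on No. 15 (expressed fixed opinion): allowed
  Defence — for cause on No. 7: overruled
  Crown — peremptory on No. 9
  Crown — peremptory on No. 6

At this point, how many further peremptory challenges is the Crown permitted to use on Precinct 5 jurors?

Crown peremptories so far: #9, #6 — 2 of 10 used, 8 left overall.
Against Precinct 5: #6 — 1 used; per-precinct cap 3 leaves 2.
Binding limit: min(8, 2) = 2.

2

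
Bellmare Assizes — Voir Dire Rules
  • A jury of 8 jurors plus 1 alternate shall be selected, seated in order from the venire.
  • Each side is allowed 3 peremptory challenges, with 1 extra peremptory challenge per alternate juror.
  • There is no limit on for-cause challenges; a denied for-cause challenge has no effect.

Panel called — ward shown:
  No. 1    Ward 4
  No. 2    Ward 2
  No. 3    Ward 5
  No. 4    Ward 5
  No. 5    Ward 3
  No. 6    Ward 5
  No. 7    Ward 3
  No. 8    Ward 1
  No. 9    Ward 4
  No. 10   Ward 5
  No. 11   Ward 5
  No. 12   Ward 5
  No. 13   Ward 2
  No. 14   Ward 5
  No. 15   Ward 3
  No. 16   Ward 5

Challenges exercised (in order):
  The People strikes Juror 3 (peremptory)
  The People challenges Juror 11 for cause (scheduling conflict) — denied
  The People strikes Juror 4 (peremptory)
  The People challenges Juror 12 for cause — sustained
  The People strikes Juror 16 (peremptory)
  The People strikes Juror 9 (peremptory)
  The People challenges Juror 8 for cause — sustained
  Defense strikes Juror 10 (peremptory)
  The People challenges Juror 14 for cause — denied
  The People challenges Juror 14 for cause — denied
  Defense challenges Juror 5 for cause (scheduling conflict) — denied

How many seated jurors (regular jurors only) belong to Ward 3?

Removed: #3, #4, #8, #9, #10, #12, #16.
Seated jurors 1–8: #1, #2, #5, #6, #7, #11, #13, #14 (alternates #15 not counted).
Of those, in Ward 3: #5, #7 → 2.

2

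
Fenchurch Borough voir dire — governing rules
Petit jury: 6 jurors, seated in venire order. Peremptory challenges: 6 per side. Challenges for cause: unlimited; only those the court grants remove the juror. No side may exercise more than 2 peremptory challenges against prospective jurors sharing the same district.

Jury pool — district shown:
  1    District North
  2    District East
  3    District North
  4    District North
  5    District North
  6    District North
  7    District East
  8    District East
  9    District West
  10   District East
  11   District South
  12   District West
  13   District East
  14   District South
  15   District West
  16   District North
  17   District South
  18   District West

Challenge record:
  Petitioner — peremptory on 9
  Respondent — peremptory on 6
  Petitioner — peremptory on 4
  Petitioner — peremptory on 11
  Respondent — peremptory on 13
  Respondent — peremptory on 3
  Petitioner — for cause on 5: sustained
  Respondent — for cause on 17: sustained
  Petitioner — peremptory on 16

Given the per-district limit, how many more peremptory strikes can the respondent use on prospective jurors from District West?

Respondent peremptories so far: #6, #13, #3 — 3 of 6 used, 3 left overall.
Against District West: none yet — per-district cap 2 leaves 2.
Binding limit: min(3, 2) = 2.

2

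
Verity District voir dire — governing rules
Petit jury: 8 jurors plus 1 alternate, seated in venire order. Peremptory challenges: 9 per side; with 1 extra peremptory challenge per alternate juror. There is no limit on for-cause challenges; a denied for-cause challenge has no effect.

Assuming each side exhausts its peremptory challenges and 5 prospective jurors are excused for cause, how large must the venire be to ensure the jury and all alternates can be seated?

34

Seats to fill: 8 + 1 alternates = 9.
Peremptories: 9 + 1×1 = 10 per side × 2 sides = 20.
For-cause removals: 5.
Minimum venire: 9 + 20 + 5 = 34.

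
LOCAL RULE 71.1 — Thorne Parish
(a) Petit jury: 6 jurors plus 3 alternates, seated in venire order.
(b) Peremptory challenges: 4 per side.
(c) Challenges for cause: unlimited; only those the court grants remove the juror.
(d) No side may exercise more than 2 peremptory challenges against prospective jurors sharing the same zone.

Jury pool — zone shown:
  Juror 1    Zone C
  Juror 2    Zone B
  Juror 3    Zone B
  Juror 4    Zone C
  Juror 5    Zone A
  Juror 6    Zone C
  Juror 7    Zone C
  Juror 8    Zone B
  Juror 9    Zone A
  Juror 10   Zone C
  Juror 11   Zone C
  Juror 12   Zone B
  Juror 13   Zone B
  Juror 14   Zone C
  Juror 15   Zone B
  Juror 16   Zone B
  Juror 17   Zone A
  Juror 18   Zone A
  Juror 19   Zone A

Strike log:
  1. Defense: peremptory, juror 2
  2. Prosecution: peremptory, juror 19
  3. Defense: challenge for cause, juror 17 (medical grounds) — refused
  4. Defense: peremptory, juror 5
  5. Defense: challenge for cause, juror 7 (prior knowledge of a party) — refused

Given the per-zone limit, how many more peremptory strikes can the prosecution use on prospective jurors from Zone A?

Prosecution peremptories so far: #19 — 1 of 4 used, 3 left overall.
Against Zone A: #19 — 1 used; per-zone cap 2 leaves 1.
Binding limit: min(3, 1) = 1.

1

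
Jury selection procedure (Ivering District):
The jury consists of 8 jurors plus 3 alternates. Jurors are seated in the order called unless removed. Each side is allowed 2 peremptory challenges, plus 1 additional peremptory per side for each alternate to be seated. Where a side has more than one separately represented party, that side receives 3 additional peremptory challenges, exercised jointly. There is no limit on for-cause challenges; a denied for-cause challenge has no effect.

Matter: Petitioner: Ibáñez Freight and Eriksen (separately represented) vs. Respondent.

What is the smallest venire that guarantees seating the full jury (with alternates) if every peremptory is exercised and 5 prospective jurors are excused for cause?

Seats to fill: 8 + 3 alternates = 11.
Peremptories — Petitioner: 2 + 1×3 + 3 = 8; Respondent: 2 + 1×3 = 5; total 13.
For-cause removals: 5.
Minimum venire: 11 + 13 + 5 = 29.

29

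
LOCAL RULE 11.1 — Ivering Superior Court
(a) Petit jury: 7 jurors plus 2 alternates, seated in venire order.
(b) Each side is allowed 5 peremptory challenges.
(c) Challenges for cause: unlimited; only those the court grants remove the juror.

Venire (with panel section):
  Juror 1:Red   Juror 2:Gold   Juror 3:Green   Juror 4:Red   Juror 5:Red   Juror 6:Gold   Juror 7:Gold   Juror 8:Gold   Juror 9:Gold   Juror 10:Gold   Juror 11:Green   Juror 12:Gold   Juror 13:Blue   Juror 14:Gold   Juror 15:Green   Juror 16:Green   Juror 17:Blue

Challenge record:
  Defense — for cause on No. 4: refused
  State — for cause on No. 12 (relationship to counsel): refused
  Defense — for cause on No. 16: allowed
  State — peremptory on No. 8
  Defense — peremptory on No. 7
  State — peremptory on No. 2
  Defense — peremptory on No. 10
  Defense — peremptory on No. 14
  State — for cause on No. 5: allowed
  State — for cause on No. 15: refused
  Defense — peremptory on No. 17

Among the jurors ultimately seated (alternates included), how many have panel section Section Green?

3

Removed: #2, #5, #7, #8, #10, #14, #16, #17.
Seated (9 incl. alternates): #1, #3, #4, #6, #9, #11, #12, #13, #15.
Of those, in Section Green: #3, #11, #15 → 3.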